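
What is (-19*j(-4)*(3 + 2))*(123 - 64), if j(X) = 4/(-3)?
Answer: 22420/3 ≈ 7473.3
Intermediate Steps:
j(X) = -4/3 (j(X) = 4*(-1/3) = -4/3)
(-19*j(-4)*(3 + 2))*(123 - 64) = (-(-76)*(3 + 2)/3)*(123 - 64) = -(-76)*5/3*59 = -19*(-20/3)*59 = (380/3)*59 = 22420/3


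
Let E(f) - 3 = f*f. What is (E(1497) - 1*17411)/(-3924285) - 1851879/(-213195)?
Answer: 452882691088/55775862705 ≈ 8.1197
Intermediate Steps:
E(f) = 3 + f² (E(f) = 3 + f*f = 3 + f²)
(E(1497) - 1*17411)/(-3924285) - 1851879/(-213195) = ((3 + 1497²) - 1*17411)/(-3924285) - 1851879/(-213195) = ((3 + 2241009) - 17411)*(-1/3924285) - 1851879*(-1/213195) = (2241012 - 17411)*(-1/3924285) + 617293/71065 = 2223601*(-1/3924285) + 617293/71065 = -2223601/3924285 + 617293/71065 = 452882691088/55775862705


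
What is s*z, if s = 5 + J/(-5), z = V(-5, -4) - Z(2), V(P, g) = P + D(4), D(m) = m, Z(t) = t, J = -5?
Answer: -18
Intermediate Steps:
V(P, g) = 4 + P (V(P, g) = P + 4 = 4 + P)
z = -3 (z = (4 - 5) - 1*2 = -1 - 2 = -3)
s = 6 (s = 5 - 5/(-5) = 5 - 1/5*(-5) = 5 + 1 = 6)
s*z = 6*(-3) = -18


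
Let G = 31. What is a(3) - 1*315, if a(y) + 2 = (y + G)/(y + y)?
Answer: -934/3 ≈ -311.33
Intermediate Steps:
a(y) = -2 + (31 + y)/(2*y) (a(y) = -2 + (y + 31)/(y + y) = -2 + (31 + y)/((2*y)) = -2 + (31 + y)*(1/(2*y)) = -2 + (31 + y)/(2*y))
a(3) - 1*315 = (½)*(31 - 3*3)/3 - 1*315 = (½)*(⅓)*(31 - 9) - 315 = (½)*(⅓)*22 - 315 = 11/3 - 315 = -934/3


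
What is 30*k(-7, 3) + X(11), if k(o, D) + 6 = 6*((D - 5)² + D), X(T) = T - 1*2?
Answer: 1089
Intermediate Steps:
X(T) = -2 + T (X(T) = T - 2 = -2 + T)
k(o, D) = -6 + 6*D + 6*(-5 + D)² (k(o, D) = -6 + 6*((D - 5)² + D) = -6 + 6*((-5 + D)² + D) = -6 + 6*(D + (-5 + D)²) = -6 + (6*D + 6*(-5 + D)²) = -6 + 6*D + 6*(-5 + D)²)
30*k(-7, 3) + X(11) = 30*(-6 + 6*3 + 6*(-5 + 3)²) + (-2 + 11) = 30*(-6 + 18 + 6*(-2)²) + 9 = 30*(-6 + 18 + 6*4) + 9 = 30*(-6 + 18 + 24) + 9 = 30*36 + 9 = 1080 + 9 = 1089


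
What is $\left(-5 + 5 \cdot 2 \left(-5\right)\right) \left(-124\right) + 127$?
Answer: $6947$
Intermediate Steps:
$\left(-5 + 5 \cdot 2 \left(-5\right)\right) \left(-124\right) + 127 = \left(-5 + 10 \left(-5\right)\right) \left(-124\right) + 127 = \left(-5 - 50\right) \left(-124\right) + 127 = \left(-55\right) \left(-124\right) + 127 = 6820 + 127 = 6947$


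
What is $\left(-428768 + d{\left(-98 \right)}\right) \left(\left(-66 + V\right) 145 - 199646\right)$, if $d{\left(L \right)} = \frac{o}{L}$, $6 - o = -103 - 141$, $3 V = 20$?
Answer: $\frac{13125803666236}{147} \approx 8.9291 \cdot 10^{10}$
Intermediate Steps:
$V = \frac{20}{3}$ ($V = \frac{1}{3} \cdot 20 = \frac{20}{3} \approx 6.6667$)
$o = 250$ ($o = 6 - \left(-103 - 141\right) = 6 - -244 = 6 + 244 = 250$)
$d{\left(L \right)} = \frac{250}{L}$
$\left(-428768 + d{\left(-98 \right)}\right) \left(\left(-66 + V\right) 145 - 199646\right) = \left(-428768 + \frac{250}{-98}\right) \left(\left(-66 + \frac{20}{3}\right) 145 - 199646\right) = \left(-428768 + 250 \left(- \frac{1}{98}\right)\right) \left(\left(- \frac{178}{3}\right) 145 - 199646\right) = \left(-428768 - \frac{125}{49}\right) \left(- \frac{25810}{3} - 199646\right) = \left(- \frac{21009757}{49}\right) \left(- \frac{624748}{3}\right) = \frac{13125803666236}{147}$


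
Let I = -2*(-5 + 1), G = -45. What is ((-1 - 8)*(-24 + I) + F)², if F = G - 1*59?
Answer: 1600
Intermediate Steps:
I = 8 (I = -2*(-4) = 8)
F = -104 (F = -45 - 1*59 = -45 - 59 = -104)
((-1 - 8)*(-24 + I) + F)² = ((-1 - 8)*(-24 + 8) - 104)² = (-9*(-16) - 104)² = (144 - 104)² = 40² = 1600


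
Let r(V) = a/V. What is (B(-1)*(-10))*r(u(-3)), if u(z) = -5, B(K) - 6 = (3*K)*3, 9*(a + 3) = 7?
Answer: 40/3 ≈ 13.333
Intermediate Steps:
a = -20/9 (a = -3 + (⅑)*7 = -3 + 7/9 = -20/9 ≈ -2.2222)
B(K) = 6 + 9*K (B(K) = 6 + (3*K)*3 = 6 + 9*K)
r(V) = -20/(9*V)
(B(-1)*(-10))*r(u(-3)) = ((6 + 9*(-1))*(-10))*(-20/9/(-5)) = ((6 - 9)*(-10))*(-20/9*(-⅕)) = -3*(-10)*(4/9) = 30*(4/9) = 40/3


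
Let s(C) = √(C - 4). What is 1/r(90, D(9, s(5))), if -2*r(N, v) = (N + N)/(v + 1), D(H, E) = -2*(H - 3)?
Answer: 11/90 ≈ 0.12222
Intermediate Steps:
s(C) = √(-4 + C)
D(H, E) = 6 - 2*H (D(H, E) = -2*(-3 + H) = 6 - 2*H)
r(N, v) = -N/(1 + v) (r(N, v) = -(N + N)/(2*(v + 1)) = -2*N/(2*(1 + v)) = -N/(1 + v))
1/r(90, D(9, s(5))) = 1/(-1*90/(1 + (6 - 2*9))) = 1/(-1*90/(1 + (6 - 18))) = 1/(-1*90/(1 - 12)) = 1/(-1*90/(-11)) = 1/(-1*90*(-1/11)) = 1/(90/11) = 11/90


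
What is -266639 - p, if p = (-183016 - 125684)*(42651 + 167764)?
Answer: 64954843861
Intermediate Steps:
p = -64955110500 (p = -308700*210415 = -64955110500)
-266639 - p = -266639 - 1*(-64955110500) = -266639 + 64955110500 = 64954843861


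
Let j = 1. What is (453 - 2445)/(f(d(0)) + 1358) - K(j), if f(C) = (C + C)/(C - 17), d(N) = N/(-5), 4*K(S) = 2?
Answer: -2671/1358 ≈ -1.9669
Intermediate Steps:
K(S) = ½ (K(S) = (¼)*2 = ½)
d(N) = -N/5 (d(N) = N*(-⅕) = -N/5)
f(C) = 2*C/(-17 + C) (f(C) = (2*C)/(-17 + C) = 2*C/(-17 + C))
(453 - 2445)/(f(d(0)) + 1358) - K(j) = (453 - 2445)/(2*(-⅕*0)/(-17 - ⅕*0) + 1358) - 1*½ = -1992/(2*0/(-17 + 0) + 1358) - ½ = -1992/(2*0/(-17) + 1358) - ½ = -1992/(2*0*(-1/17) + 1358) - ½ = -1992/(0 + 1358) - ½ = -1992/1358 - ½ = -1992*1/1358 - ½ = -996/679 - ½ = -2671/1358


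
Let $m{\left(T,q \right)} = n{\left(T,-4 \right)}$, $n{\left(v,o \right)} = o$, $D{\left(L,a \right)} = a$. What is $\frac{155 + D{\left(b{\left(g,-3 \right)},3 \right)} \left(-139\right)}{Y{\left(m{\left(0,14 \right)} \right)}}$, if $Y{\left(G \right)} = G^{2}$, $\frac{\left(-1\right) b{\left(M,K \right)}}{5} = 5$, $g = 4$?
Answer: $- \frac{131}{8} \approx -16.375$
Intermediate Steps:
$b{\left(M,K \right)} = -25$ ($b{\left(M,K \right)} = \left(-5\right) 5 = -25$)
$m{\left(T,q \right)} = -4$
$\frac{155 + D{\left(b{\left(g,-3 \right)},3 \right)} \left(-139\right)}{Y{\left(m{\left(0,14 \right)} \right)}} = \frac{155 + 3 \left(-139\right)}{\left(-4\right)^{2}} = \frac{155 - 417}{16} = \left(-262\right) \frac{1}{16} = - \frac{131}{8}$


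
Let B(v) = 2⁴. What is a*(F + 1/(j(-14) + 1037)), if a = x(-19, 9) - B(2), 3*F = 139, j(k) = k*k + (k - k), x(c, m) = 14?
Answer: -114260/1233 ≈ -92.668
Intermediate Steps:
j(k) = k² (j(k) = k² + 0 = k²)
B(v) = 16
F = 139/3 (F = (⅓)*139 = 139/3 ≈ 46.333)
a = -2 (a = 14 - 1*16 = 14 - 16 = -2)
a*(F + 1/(j(-14) + 1037)) = -2*(139/3 + 1/((-14)² + 1037)) = -2*(139/3 + 1/(196 + 1037)) = -2*(139/3 + 1/1233) = -2*57130/1233 = -114260/1233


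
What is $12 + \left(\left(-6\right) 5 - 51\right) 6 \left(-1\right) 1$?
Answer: $498$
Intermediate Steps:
$12 + \left(\left(-6\right) 5 - 51\right) 6 \left(-1\right) 1 = 12 + \left(-30 - 51\right) \left(\left(-6\right) 1\right) = 12 - -486 = 12 + 486 = 498$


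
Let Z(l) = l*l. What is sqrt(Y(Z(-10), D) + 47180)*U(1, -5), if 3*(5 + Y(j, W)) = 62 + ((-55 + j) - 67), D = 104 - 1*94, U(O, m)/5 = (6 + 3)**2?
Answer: 135*sqrt(424695) ≈ 87978.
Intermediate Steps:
U(O, m) = 405 (U(O, m) = 5*(6 + 3)**2 = 5*9**2 = 5*81 = 405)
D = 10 (D = 104 - 94 = 10)
Z(l) = l**2
Y(j, W) = -25 + j/3 (Y(j, W) = -5 + (62 + ((-55 + j) - 67))/3 = -5 + (62 + (-122 + j))/3 = -5 + (-60 + j)/3 = -5 + (-20 + j/3) = -25 + j/3)
sqrt(Y(Z(-10), D) + 47180)*U(1, -5) = sqrt((-25 + (1/3)*(-10)**2) + 47180)*405 = sqrt((-25 + (1/3)*100) + 47180)*405 = sqrt((-25 + 100/3) + 47180)*405 = sqrt(25/3 + 47180)*405 = sqrt(141565/3)*405 = (sqrt(424695)/3)*405 = 135*sqrt(424695)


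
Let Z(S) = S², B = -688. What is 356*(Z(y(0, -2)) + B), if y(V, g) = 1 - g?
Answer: -241724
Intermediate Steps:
356*(Z(y(0, -2)) + B) = 356*((1 - 1*(-2))² - 688) = 356*((1 + 2)² - 688) = 356*(3² - 688) = 356*(9 - 688) = 356*(-679) = -241724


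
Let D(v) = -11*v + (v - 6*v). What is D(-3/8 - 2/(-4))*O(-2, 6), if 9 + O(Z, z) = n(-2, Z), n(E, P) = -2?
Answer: 22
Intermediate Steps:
O(Z, z) = -11 (O(Z, z) = -9 - 2 = -11)
D(v) = -16*v (D(v) = -11*v - 5*v = -16*v)
D(-3/8 - 2/(-4))*O(-2, 6) = -16*(-3/8 - 2/(-4))*(-11) = -16*(-3*⅛ - 2*(-¼))*(-11) = -16*(-3/8 + ½)*(-11) = -16*⅛*(-11) = -2*(-11) = 22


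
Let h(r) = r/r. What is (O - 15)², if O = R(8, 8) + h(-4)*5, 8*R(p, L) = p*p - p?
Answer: 9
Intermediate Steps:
h(r) = 1
R(p, L) = -p/8 + p²/8 (R(p, L) = (p*p - p)/8 = (p² - p)/8 = -p/8 + p²/8)
O = 12 (O = (⅛)*8*(-1 + 8) + 1*5 = (⅛)*8*7 + 5 = 7 + 5 = 12)
(O - 15)² = (12 - 15)² = (-3)² = 9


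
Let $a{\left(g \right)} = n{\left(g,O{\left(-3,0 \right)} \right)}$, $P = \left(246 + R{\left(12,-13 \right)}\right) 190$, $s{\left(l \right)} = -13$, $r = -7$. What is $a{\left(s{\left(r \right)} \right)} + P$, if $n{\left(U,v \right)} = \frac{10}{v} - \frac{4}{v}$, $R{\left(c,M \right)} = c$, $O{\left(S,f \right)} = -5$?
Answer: $\frac{245094}{5} \approx 49019.0$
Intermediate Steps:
$P = 49020$ ($P = \left(246 + 12\right) 190 = 258 \cdot 190 = 49020$)
$n{\left(U,v \right)} = \frac{6}{v}$
$a{\left(g \right)} = - \frac{6}{5}$ ($a{\left(g \right)} = \frac{6}{-5} = 6 \left(- \frac{1}{5}\right) = - \frac{6}{5}$)
$a{\left(s{\left(r \right)} \right)} + P = - \frac{6}{5} + 49020 = \frac{245094}{5}$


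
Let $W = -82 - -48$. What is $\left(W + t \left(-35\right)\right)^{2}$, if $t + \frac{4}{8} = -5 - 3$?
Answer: $\frac{277729}{4} \approx 69432.0$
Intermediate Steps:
$t = - \frac{17}{2}$ ($t = - \frac{1}{2} - 8 = - \frac{17}{2} \approx -8.5$)
$W = -34$ ($W = -82 + 48 = -34$)
$\left(W + t \left(-35\right)\right)^{2} = \left(-34 - - \frac{595}{2}\right)^{2} = \left(-34 + \frac{595}{2}\right)^{2} = \left(\frac{527}{2}\right)^{2} = \frac{277729}{4}$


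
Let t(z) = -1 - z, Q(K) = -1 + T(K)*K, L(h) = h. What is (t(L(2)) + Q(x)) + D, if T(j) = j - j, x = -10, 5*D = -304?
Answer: -324/5 ≈ -64.800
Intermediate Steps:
D = -304/5 (D = (1/5)*(-304) = -304/5 ≈ -60.800)
T(j) = 0
Q(K) = -1 (Q(K) = -1 + 0*K = -1 + 0 = -1)
(t(L(2)) + Q(x)) + D = ((-1 - 1*2) - 1) - 304/5 = ((-1 - 2) - 1) - 304/5 = (-3 - 1) - 304/5 = -4 - 304/5 = -324/5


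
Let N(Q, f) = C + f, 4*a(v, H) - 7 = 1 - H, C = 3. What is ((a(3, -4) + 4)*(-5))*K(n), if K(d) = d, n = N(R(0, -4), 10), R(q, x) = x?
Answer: -455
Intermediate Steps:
a(v, H) = 2 - H/4 (a(v, H) = 7/4 + (1 - H)/4 = 7/4 + (1/4 - H/4) = 2 - H/4)
N(Q, f) = 3 + f
n = 13 (n = 3 + 10 = 13)
((a(3, -4) + 4)*(-5))*K(n) = (((2 - 1/4*(-4)) + 4)*(-5))*13 = (((2 + 1) + 4)*(-5))*13 = ((3 + 4)*(-5))*13 = (7*(-5))*13 = -35*13 = -455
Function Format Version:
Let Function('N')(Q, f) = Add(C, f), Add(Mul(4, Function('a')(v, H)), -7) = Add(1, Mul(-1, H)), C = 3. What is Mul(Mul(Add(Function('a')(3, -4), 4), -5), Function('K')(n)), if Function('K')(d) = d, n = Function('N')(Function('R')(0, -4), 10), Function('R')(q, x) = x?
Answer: -455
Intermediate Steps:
Function('a')(v, H) = Add(2, Mul(Rational(-1, 4), H)) (Function('a')(v, H) = Add(Rational(7, 4), Mul(Rational(1, 4), Add(1, Mul(-1, H)))) = Add(Rational(7, 4), Add(Rational(1, 4), Mul(Rational(-1, 4), H))) = Add(2, Mul(Rational(-1, 4), H)))
Function('N')(Q, f) = Add(3, f)
n = 13 (n = Add(3, 10) = 13)
Mul(Mul(Add(Function('a')(3, -4), 4), -5), Function('K')(n)) = Mul(Mul(Add(Add(2, Mul(Rational(-1, 4), -4)), 4), -5), 13) = Mul(Mul(Add(Add(2, 1), 4), -5), 13) = Mul(Mul(Add(3, 4), -5), 13) = Mul(Mul(7, -5), 13) = Mul(-35, 13) = -455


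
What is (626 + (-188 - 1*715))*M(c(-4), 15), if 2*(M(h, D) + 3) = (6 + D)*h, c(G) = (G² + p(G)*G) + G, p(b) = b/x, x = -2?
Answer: -10803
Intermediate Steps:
p(b) = -b/2 (p(b) = b/(-2) = b*(-½) = -b/2)
c(G) = G + G²/2 (c(G) = (G² + (-G/2)*G) + G = (G² - G²/2) + G = G²/2 + G = G + G²/2)
M(h, D) = -3 + h*(6 + D)/2 (M(h, D) = -3 + ((6 + D)*h)/2 = -3 + (h*(6 + D))/2 = -3 + h*(6 + D)/2)
(626 + (-188 - 1*715))*M(c(-4), 15) = (626 + (-188 - 1*715))*(-3 + 3*((½)*(-4)*(2 - 4)) + (½)*15*((½)*(-4)*(2 - 4))) = (626 + (-188 - 715))*(-3 + 3*((½)*(-4)*(-2)) + (½)*15*((½)*(-4)*(-2))) = (626 - 903)*(-3 + 3*4 + (½)*15*4) = -277*(-3 + 12 + 30) = -277*39 = -10803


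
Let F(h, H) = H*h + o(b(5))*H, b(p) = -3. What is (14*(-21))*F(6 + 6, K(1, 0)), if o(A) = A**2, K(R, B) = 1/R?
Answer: -6174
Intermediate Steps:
F(h, H) = 9*H + H*h (F(h, H) = H*h + (-3)**2*H = H*h + 9*H = 9*H + H*h)
(14*(-21))*F(6 + 6, K(1, 0)) = (14*(-21))*((9 + (6 + 6))/1) = -294*(9 + 12) = -294*21 = -6174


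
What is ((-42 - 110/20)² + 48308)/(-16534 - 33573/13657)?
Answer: -2762223849/903353644 ≈ -3.0577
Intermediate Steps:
((-42 - 110/20)² + 48308)/(-16534 - 33573/13657) = ((-42 - 110*1/20)² + 48308)/(-16534 - 33573*1/13657) = ((-42 - 11/2)² + 48308)/(-16534 - 33573/13657) = ((-95/2)² + 48308)/(-225838411/13657) = (9025/4 + 48308)*(-13657/225838411) = (202257/4)*(-13657/225838411) = -2762223849/903353644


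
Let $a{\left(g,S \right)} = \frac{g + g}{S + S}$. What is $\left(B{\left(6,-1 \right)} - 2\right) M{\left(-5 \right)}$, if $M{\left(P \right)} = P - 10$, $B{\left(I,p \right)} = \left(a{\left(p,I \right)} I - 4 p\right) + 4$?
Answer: $-75$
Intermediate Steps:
$a{\left(g,S \right)} = \frac{g}{S}$ ($a{\left(g,S \right)} = \frac{2 g}{2 S} = 2 g \frac{1}{2 S} = \frac{g}{S}$)
$B{\left(I,p \right)} = 4 - 3 p$ ($B{\left(I,p \right)} = \left(\frac{p}{I} I - 4 p\right) + 4 = \left(p - 4 p\right) + 4 = - 3 p + 4 = 4 - 3 p$)
$M{\left(P \right)} = -10 + P$
$\left(B{\left(6,-1 \right)} - 2\right) M{\left(-5 \right)} = \left(\left(4 - -3\right) - 2\right) \left(-10 - 5\right) = \left(\left(4 + 3\right) - 2\right) \left(-15\right) = \left(7 - 2\right) \left(-15\right) = 5 \left(-15\right) = -75$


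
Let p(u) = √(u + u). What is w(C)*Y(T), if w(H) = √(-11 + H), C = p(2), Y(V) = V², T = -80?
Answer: 19200*I ≈ 19200.0*I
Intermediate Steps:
p(u) = √2*√u (p(u) = √(2*u) = √2*√u)
C = 2 (C = √2*√2 = 2)
w(C)*Y(T) = √(-11 + 2)*(-80)² = √(-9)*6400 = (3*I)*6400 = 19200*I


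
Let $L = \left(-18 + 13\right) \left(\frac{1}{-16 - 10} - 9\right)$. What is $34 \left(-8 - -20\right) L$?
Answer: $\frac{239700}{13} \approx 18438.0$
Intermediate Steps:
$L = \frac{1175}{26}$ ($L = - 5 \left(\frac{1}{-26} - 9\right) = - 5 \left(- \frac{1}{26} - 9\right) = \left(-5\right) \left(- \frac{235}{26}\right) = \frac{1175}{26} \approx 45.192$)
$34 \left(-8 - -20\right) L = 34 \left(-8 - -20\right) \frac{1175}{26} = 34 \left(-8 + 20\right) \frac{1175}{26} = 34 \cdot 12 \cdot \frac{1175}{26} = 408 \cdot \frac{1175}{26} = \frac{239700}{13}$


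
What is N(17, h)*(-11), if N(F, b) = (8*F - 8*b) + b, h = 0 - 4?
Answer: -1804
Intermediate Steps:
h = -4
N(F, b) = -7*b + 8*F (N(F, b) = (-8*b + 8*F) + b = -7*b + 8*F)
N(17, h)*(-11) = (-7*(-4) + 8*17)*(-11) = (28 + 136)*(-11) = 164*(-11) = -1804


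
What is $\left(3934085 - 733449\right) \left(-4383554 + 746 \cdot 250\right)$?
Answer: $-13433242126344$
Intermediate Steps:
$\left(3934085 - 733449\right) \left(-4383554 + 746 \cdot 250\right) = 3200636 \left(-4383554 + 186500\right) = 3200636 \left(-4197054\right) = -13433242126344$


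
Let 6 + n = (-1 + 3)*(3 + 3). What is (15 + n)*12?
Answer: 252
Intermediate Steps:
n = 6 (n = -6 + (-1 + 3)*(3 + 3) = -6 + 2*6 = -6 + 12 = 6)
(15 + n)*12 = (15 + 6)*12 = 21*12 = 252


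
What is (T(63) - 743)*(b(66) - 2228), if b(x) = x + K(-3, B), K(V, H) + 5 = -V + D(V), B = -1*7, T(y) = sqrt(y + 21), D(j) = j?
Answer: 1610081 - 4334*sqrt(21) ≈ 1.5902e+6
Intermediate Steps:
T(y) = sqrt(21 + y)
B = -7
K(V, H) = -5 (K(V, H) = -5 + (-V + V) = -5 + 0 = -5)
b(x) = -5 + x (b(x) = x - 5 = -5 + x)
(T(63) - 743)*(b(66) - 2228) = (sqrt(21 + 63) - 743)*((-5 + 66) - 2228) = (sqrt(84) - 743)*(61 - 2228) = (2*sqrt(21) - 743)*(-2167) = (-743 + 2*sqrt(21))*(-2167) = 1610081 - 4334*sqrt(21)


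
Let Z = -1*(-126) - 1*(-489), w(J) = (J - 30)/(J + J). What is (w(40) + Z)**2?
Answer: 24216241/64 ≈ 3.7838e+5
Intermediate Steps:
w(J) = (-30 + J)/(2*J) (w(J) = (-30 + J)/((2*J)) = (-30 + J)*(1/(2*J)) = (-30 + J)/(2*J))
Z = 615 (Z = 126 + 489 = 615)
(w(40) + Z)**2 = ((1/2)*(-30 + 40)/40 + 615)**2 = ((1/2)*(1/40)*10 + 615)**2 = (1/8 + 615)**2 = (4921/8)**2 = 24216241/64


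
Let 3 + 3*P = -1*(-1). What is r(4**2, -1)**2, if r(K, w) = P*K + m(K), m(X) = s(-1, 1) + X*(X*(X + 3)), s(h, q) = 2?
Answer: 212168356/9 ≈ 2.3574e+7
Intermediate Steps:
P = -2/3 (P = -1 + (-1*(-1))/3 = -1 + (1/3)*1 = -1 + 1/3 = -2/3 ≈ -0.66667)
m(X) = 2 + X**2*(3 + X) (m(X) = 2 + X*(X*(X + 3)) = 2 + X*(X*(3 + X)) = 2 + X**2*(3 + X))
r(K, w) = 2 + K**3 + 3*K**2 - 2*K/3 (r(K, w) = -2*K/3 + (2 + K**3 + 3*K**2) = 2 + K**3 + 3*K**2 - 2*K/3)
r(4**2, -1)**2 = (2 + (4**2)**3 + 3*(4**2)**2 - 2/3*4**2)**2 = (2 + 16**3 + 3*16**2 - 2/3*16)**2 = (2 + 4096 + 3*256 - 32/3)**2 = (2 + 4096 + 768 - 32/3)**2 = (14566/3)**2 = 212168356/9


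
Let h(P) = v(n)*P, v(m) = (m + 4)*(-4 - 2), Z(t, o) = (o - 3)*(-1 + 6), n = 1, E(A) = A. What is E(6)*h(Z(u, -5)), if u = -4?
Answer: 7200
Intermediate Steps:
Z(t, o) = -15 + 5*o (Z(t, o) = (-3 + o)*5 = -15 + 5*o)
v(m) = -24 - 6*m (v(m) = (4 + m)*(-6) = -24 - 6*m)
h(P) = -30*P (h(P) = (-24 - 6*1)*P = (-24 - 6)*P = -30*P)
E(6)*h(Z(u, -5)) = 6*(-30*(-15 + 5*(-5))) = 6*(-30*(-15 - 25)) = 6*(-30*(-40)) = 6*1200 = 7200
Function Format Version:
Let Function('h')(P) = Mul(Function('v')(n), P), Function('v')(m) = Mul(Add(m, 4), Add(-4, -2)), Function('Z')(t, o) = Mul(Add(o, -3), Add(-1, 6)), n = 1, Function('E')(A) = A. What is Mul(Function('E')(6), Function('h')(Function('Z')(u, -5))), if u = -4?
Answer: 7200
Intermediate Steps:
Function('Z')(t, o) = Add(-15, Mul(5, o)) (Function('Z')(t, o) = Mul(Add(-3, o), 5) = Add(-15, Mul(5, o)))
Function('v')(m) = Add(-24, Mul(-6, m)) (Function('v')(m) = Mul(Add(4, m), -6) = Add(-24, Mul(-6, m)))
Function('h')(P) = Mul(-30, P) (Function('h')(P) = Mul(Add(-24, Mul(-6, 1)), P) = Mul(Add(-24, -6), P) = Mul(-30, P))
Mul(Function('E')(6), Function('h')(Function('Z')(u, -5))) = Mul(6, Mul(-30, Add(-15, Mul(5, -5)))) = Mul(6, Mul(-30, Add(-15, -25))) = Mul(6, Mul(-30, -40)) = Mul(6, 1200) = 7200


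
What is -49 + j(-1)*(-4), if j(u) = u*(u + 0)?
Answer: -53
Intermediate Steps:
j(u) = u² (j(u) = u*u = u²)
-49 + j(-1)*(-4) = -49 + (-1)²*(-4) = -49 + 1*(-4) = -49 - 4 = -53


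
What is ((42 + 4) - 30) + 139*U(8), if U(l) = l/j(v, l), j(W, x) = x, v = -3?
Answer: 155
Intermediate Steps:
U(l) = 1 (U(l) = l/l = 1)
((42 + 4) - 30) + 139*U(8) = ((42 + 4) - 30) + 139*1 = (46 - 30) + 139 = 16 + 139 = 155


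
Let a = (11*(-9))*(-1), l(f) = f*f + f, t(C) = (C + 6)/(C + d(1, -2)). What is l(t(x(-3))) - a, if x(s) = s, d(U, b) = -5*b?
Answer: -4821/49 ≈ -98.388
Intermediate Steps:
t(C) = (6 + C)/(10 + C) (t(C) = (C + 6)/(C - 5*(-2)) = (6 + C)/(C + 10) = (6 + C)/(10 + C))
l(f) = f + f² (l(f) = f² + f = f + f²)
a = 99 (a = -99*(-1) = 99)
l(t(x(-3))) - a = ((6 - 3)/(10 - 3))*(1 + (6 - 3)/(10 - 3)) - 1*99 = (3/7)*(1 + 3/7) - 99 = ((⅐)*3)*(1 + (⅐)*3) - 99 = 3*(1 + 3/7)/7 - 99 = (3/7)*(10/7) - 99 = 30/49 - 99 = -4821/49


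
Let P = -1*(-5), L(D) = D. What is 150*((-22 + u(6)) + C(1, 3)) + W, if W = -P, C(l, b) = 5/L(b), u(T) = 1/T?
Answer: -3030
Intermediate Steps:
C(l, b) = 5/b
P = 5
W = -5 (W = -1*5 = -5)
150*((-22 + u(6)) + C(1, 3)) + W = 150*((-22 + 1/6) + 5/3) - 5 = 150*((-22 + ⅙) + 5*(⅓)) - 5 = 150*(-131/6 + 5/3) - 5 = 150*(-121/6) - 5 = -3025 - 5 = -3030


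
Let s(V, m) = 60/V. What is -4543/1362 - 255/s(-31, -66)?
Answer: 349801/2724 ≈ 128.41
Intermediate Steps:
-4543/1362 - 255/s(-31, -66) = -4543/1362 - 255/(60/(-31)) = -4543*1/1362 - 255/(60*(-1/31)) = -4543/1362 - 255/(-60/31) = -4543/1362 - 255*(-31/60) = -4543/1362 + 527/4 = 349801/2724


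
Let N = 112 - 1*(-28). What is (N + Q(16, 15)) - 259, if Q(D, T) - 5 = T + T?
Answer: -84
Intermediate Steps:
Q(D, T) = 5 + 2*T (Q(D, T) = 5 + (T + T) = 5 + 2*T)
N = 140 (N = 112 + 28 = 140)
(N + Q(16, 15)) - 259 = (140 + (5 + 2*15)) - 259 = (140 + (5 + 30)) - 259 = (140 + 35) - 259 = 175 - 259 = -84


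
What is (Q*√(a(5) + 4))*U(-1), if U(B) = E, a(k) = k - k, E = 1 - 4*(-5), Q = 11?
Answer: 462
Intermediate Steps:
E = 21 (E = 1 + 20 = 21)
a(k) = 0
U(B) = 21
(Q*√(a(5) + 4))*U(-1) = (11*√(0 + 4))*21 = (11*√4)*21 = (11*2)*21 = 22*21 = 462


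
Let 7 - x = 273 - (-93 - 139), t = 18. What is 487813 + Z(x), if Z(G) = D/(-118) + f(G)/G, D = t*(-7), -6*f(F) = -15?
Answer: 28665905585/58764 ≈ 4.8781e+5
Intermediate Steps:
f(F) = 5/2 (f(F) = -1/6*(-15) = 5/2)
x = -498 (x = 7 - (273 - (-93 - 139)) = 7 - (273 - 1*(-232)) = 7 - (273 + 232) = 7 - 1*505 = 7 - 505 = -498)
D = -126 (D = 18*(-7) = -126)
Z(G) = 63/59 + 5/(2*G) (Z(G) = -126/(-118) + 5/(2*G) = -126*(-1/118) + 5/(2*G) = 63/59 + 5/(2*G))
487813 + Z(x) = 487813 + (1/118)*(295 + 126*(-498))/(-498) = 487813 + (1/118)*(-1/498)*(295 - 62748) = 487813 + (1/118)*(-1/498)*(-62453) = 487813 + 62453/58764 = 28665905585/58764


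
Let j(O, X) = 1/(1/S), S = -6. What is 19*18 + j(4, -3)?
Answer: 336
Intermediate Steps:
j(O, X) = -6 (j(O, X) = 1/(1/(-6)) = 1/(-1/6) = -6)
19*18 + j(4, -3) = 19*18 - 6 = 342 - 6 = 336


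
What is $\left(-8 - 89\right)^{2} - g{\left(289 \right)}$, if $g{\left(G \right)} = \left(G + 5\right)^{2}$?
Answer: $-77027$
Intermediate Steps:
$g{\left(G \right)} = \left(5 + G\right)^{2}$
$\left(-8 - 89\right)^{2} - g{\left(289 \right)} = \left(-8 - 89\right)^{2} - \left(5 + 289\right)^{2} = \left(-8 - 89\right)^{2} - 294^{2} = \left(-97\right)^{2} - 86436 = 9409 - 86436 = -77027$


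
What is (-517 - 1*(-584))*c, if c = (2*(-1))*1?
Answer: -134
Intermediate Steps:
c = -2 (c = -2*1 = -2)
(-517 - 1*(-584))*c = (-517 - 1*(-584))*(-2) = (-517 + 584)*(-2) = 67*(-2) = -134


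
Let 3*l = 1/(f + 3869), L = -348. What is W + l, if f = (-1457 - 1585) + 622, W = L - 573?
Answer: -4003586/4347 ≈ -921.00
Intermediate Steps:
W = -921 (W = -348 - 573 = -921)
f = -2420 (f = -3042 + 622 = -2420)
l = 1/4347 (l = 1/(3*(-2420 + 3869)) = (⅓)/1449 = (⅓)*(1/1449) = 1/4347 ≈ 0.00023004)
W + l = -921 + 1/4347 = -4003586/4347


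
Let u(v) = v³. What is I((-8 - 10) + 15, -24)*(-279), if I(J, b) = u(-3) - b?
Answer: 837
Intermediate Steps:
I(J, b) = -27 - b (I(J, b) = (-3)³ - b = -27 - b)
I((-8 - 10) + 15, -24)*(-279) = (-27 - 1*(-24))*(-279) = (-27 + 24)*(-279) = -3*(-279) = 837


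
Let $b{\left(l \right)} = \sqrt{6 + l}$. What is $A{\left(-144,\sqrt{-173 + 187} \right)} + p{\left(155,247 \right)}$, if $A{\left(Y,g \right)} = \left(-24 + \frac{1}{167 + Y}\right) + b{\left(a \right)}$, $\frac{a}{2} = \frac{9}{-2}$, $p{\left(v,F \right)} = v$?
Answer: $\frac{3014}{23} + i \sqrt{3} \approx 131.04 + 1.732 i$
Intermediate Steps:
$a = -9$ ($a = 2 \frac{9}{-2} = 2 \cdot 9 \left(- \frac{1}{2}\right) = 2 \left(- \frac{9}{2}\right) = -9$)
$A{\left(Y,g \right)} = -24 + \frac{1}{167 + Y} + i \sqrt{3}$ ($A{\left(Y,g \right)} = \left(-24 + \frac{1}{167 + Y}\right) + \sqrt{6 - 9} = \left(-24 + \frac{1}{167 + Y}\right) + \sqrt{-3} = \left(-24 + \frac{1}{167 + Y}\right) + i \sqrt{3} = -24 + \frac{1}{167 + Y} + i \sqrt{3}$)
$A{\left(-144,\sqrt{-173 + 187} \right)} + p{\left(155,247 \right)} = \frac{-4007 - -3456 + 167 i \sqrt{3} + i \left(-144\right) \sqrt{3}}{167 - 144} + 155 = \frac{-4007 + 3456 + 167 i \sqrt{3} - 144 i \sqrt{3}}{23} + 155 = \frac{-551 + 23 i \sqrt{3}}{23} + 155 = \left(- \frac{551}{23} + i \sqrt{3}\right) + 155 = \frac{3014}{23} + i \sqrt{3}$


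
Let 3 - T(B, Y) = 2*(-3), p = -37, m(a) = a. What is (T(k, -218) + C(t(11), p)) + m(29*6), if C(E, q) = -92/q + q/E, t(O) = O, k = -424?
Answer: 74124/407 ≈ 182.12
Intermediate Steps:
T(B, Y) = 9 (T(B, Y) = 3 - 2*(-3) = 3 - 1*(-6) = 3 + 6 = 9)
(T(k, -218) + C(t(11), p)) + m(29*6) = (9 + (-92/(-37) - 37/11)) + 29*6 = (9 + (-92*(-1/37) - 37*1/11)) + 174 = (9 + (92/37 - 37/11)) + 174 = (9 - 357/407) + 174 = 3306/407 + 174 = 74124/407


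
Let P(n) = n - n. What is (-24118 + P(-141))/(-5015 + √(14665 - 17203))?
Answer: 120951770/25152763 + 72354*I*√282/25152763 ≈ 4.8087 + 0.048306*I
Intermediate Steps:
P(n) = 0
(-24118 + P(-141))/(-5015 + √(14665 - 17203)) = (-24118 + 0)/(-5015 + √(14665 - 17203)) = -24118/(-5015 + √(-2538)) = -24118/(-5015 + 3*I*√282)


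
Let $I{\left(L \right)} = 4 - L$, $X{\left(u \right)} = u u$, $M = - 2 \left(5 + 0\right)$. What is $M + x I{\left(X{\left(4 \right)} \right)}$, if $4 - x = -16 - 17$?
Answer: $-454$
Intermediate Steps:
$M = -10$ ($M = \left(-2\right) 5 = -10$)
$X{\left(u \right)} = u^{2}$
$x = 37$ ($x = 4 - \left(-16 - 17\right) = 4 - -33 = 4 + 33 = 37$)
$M + x I{\left(X{\left(4 \right)} \right)} = -10 + 37 \left(4 - 4^{2}\right) = -10 + 37 \left(4 - 16\right) = -10 + 37 \left(-12\right) = -10 - 444 = -454$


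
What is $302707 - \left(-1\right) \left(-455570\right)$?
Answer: $-152863$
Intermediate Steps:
$302707 - \left(-1\right) \left(-455570\right) = 302707 - 455570 = -152863$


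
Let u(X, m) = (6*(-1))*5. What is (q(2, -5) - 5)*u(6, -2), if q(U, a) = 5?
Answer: 0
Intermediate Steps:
u(X, m) = -30 (u(X, m) = -6*5 = -30)
(q(2, -5) - 5)*u(6, -2) = (5 - 5)*(-30) = 0*(-30) = 0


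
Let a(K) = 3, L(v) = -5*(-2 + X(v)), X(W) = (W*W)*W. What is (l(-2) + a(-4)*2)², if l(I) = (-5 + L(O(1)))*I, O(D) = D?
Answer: 36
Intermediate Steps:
X(W) = W³ (X(W) = W²*W = W³)
L(v) = 10 - 5*v³ (L(v) = -5*(-2 + v³) = 10 - 5*v³)
l(I) = 0 (l(I) = (-5 + (10 - 5*1³))*I = (-5 + (10 - 5*1))*I = (-5 + (10 - 5))*I = (-5 + 5)*I = 0*I = 0)
(l(-2) + a(-4)*2)² = (0 + 3*2)² = (0 + 6)² = 6² = 36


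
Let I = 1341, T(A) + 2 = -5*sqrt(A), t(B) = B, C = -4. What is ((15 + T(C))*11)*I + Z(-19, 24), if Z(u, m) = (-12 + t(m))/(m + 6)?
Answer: 958817/5 - 147510*I ≈ 1.9176e+5 - 1.4751e+5*I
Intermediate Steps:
T(A) = -2 - 5*sqrt(A)
Z(u, m) = (-12 + m)/(6 + m) (Z(u, m) = (-12 + m)/(m + 6) = (-12 + m)/(6 + m))
((15 + T(C))*11)*I + Z(-19, 24) = ((15 + (-2 - 10*I))*11)*1341 + (-12 + 24)/(6 + 24) = ((15 + (-2 - 10*I))*11)*1341 + 12/30 = ((15 + (-2 - 10*I))*11)*1341 + (1/30)*12 = ((13 - 10*I)*11)*1341 + 2/5 = (143 - 110*I)*1341 + 2/5 = (191763 - 147510*I) + 2/5 = 958817/5 - 147510*I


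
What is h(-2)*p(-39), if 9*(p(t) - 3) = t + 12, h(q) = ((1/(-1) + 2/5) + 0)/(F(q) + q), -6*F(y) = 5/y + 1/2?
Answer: 0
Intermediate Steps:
F(y) = -1/12 - 5/(6*y) (F(y) = -(5/y + 1/2)/6 = -(5/y + 1*(½))/6 = -(5/y + ½)/6 = -(½ + 5/y)/6 = -1/12 - 5/(6*y))
h(q) = -3/(5*(q + (-10 - q)/(12*q))) (h(q) = ((1/(-1) + 2/5) + 0)/((-10 - q)/(12*q) + q) = ((1*(-1) + 2*(⅕)) + 0)/(q + (-10 - q)/(12*q)) = ((-1 + ⅖) + 0)/(q + (-10 - q)/(12*q)) = (-⅗ + 0)/(q + (-10 - q)/(12*q)) = -3/(5*(q + (-10 - q)/(12*q))))
p(t) = 13/3 + t/9 (p(t) = 3 + (t + 12)/9 = 3 + (12 + t)/9 = 3 + (4/3 + t/9) = 13/3 + t/9)
h(-2)*p(-39) = (36*(-2)/(50 - 60*(-2)² + 5*(-2)))*(13/3 + (⅑)*(-39)) = (36*(-2)/(50 - 60*4 - 10))*(13/3 - 13/3) = (36*(-2)/(50 - 240 - 10))*0 = (36*(-2)/(-200))*0 = (36*(-2)*(-1/200))*0 = (9/25)*0 = 0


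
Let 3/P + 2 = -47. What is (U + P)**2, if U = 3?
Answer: 20736/2401 ≈ 8.6364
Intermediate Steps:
P = -3/49 (P = 3/(-2 - 47) = 3/(-49) = 3*(-1/49) = -3/49 ≈ -0.061224)
(U + P)**2 = (3 - 3/49)**2 = (144/49)**2 = 20736/2401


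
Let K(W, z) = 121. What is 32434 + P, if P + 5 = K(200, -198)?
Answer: 32550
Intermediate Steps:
P = 116 (P = -5 + 121 = 116)
32434 + P = 32434 + 116 = 32550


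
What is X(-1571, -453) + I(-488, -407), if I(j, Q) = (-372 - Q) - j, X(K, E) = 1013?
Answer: 1536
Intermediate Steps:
I(j, Q) = -372 - Q - j
X(-1571, -453) + I(-488, -407) = 1013 + (-372 - 1*(-407) - 1*(-488)) = 1013 + (-372 + 407 + 488) = 1013 + 523 = 1536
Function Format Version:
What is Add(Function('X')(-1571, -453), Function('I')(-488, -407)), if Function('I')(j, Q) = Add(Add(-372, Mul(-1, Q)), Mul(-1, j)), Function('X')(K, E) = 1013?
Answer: 1536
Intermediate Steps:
Function('I')(j, Q) = Add(-372, Mul(-1, Q), Mul(-1, j))
Add(Function('X')(-1571, -453), Function('I')(-488, -407)) = Add(1013, Add(-372, Mul(-1, -407), Mul(-1, -488))) = Add(1013, Add(-372, 407, 488)) = Add(1013, 523) = 1536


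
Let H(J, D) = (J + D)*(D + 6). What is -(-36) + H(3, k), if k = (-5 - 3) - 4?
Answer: 90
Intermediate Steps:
k = -12 (k = -8 - 4 = -12)
H(J, D) = (6 + D)*(D + J) (H(J, D) = (D + J)*(6 + D) = (6 + D)*(D + J))
-(-36) + H(3, k) = -(-36) + ((-12)**2 + 6*(-12) + 6*3 - 12*3) = -12*(-3) + (144 - 72 + 18 - 36) = 36 + 54 = 90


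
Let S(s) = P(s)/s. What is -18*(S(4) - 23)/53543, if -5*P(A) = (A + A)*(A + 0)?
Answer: 2214/267715 ≈ 0.0082700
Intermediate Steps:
P(A) = -2*A²/5 (P(A) = -(A + A)*(A + 0)/5 = -2*A*A/5 = -2*A²/5)
S(s) = -2*s/5 (S(s) = (-2*s²/5)/s = -2*s/5)
-18*(S(4) - 23)/53543 = -18*(-⅖*4 - 23)/53543 = -18*(-8/5 - 23)*(1/53543) = -18*(-123/5)*(1/53543) = (2214/5)*(1/53543) = 2214/267715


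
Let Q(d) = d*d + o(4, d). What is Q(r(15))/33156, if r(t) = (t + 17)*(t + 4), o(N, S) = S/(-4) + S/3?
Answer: 277286/24867 ≈ 11.151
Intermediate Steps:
o(N, S) = S/12 (o(N, S) = S*(-1/4) + S*(1/3) = -S/4 + S/3 = S/12)
r(t) = (4 + t)*(17 + t) (r(t) = (17 + t)*(4 + t) = (4 + t)*(17 + t))
Q(d) = d**2 + d/12 (Q(d) = d*d + d/12 = d**2 + d/12)
Q(r(15))/33156 = ((68 + 15**2 + 21*15)*(1/12 + (68 + 15**2 + 21*15)))/33156 = ((68 + 225 + 315)*(1/12 + (68 + 225 + 315)))*(1/33156) = (608*(1/12 + 608))*(1/33156) = (608*(7297/12))*(1/33156) = (1109144/3)*(1/33156) = 277286/24867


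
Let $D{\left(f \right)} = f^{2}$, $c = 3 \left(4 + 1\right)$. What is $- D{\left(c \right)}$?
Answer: $-225$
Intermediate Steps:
$c = 15$ ($c = 3 \cdot 5 = 15$)
$- D{\left(c \right)} = - 15^{2} = \left(-1\right) 225 = -225$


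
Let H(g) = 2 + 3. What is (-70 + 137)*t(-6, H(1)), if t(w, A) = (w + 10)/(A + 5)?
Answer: 134/5 ≈ 26.800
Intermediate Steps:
H(g) = 5
t(w, A) = (10 + w)/(5 + A)
(-70 + 137)*t(-6, H(1)) = (-70 + 137)*((10 - 6)/(5 + 5)) = 67*(4/10) = 67*((⅒)*4) = 67*(⅖) = 134/5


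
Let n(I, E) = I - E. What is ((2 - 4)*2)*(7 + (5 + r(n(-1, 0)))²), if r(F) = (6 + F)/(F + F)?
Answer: -53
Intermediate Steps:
r(F) = (6 + F)/(2*F) (r(F) = (6 + F)/((2*F)) = (6 + F)*(1/(2*F)) = (6 + F)/(2*F))
((2 - 4)*2)*(7 + (5 + r(n(-1, 0)))²) = ((2 - 4)*2)*(7 + (5 + (6 + (-1 - 1*0))/(2*(-1 - 1*0)))²) = (-2*2)*(7 + (5 + (6 + (-1 + 0))/(2*(-1 + 0)))²) = -4*(7 + (5 + (½)*(6 - 1)/(-1))²) = -4*(7 + (5 + (½)*(-1)*5)²) = -4*(7 + (5 - 5/2)²) = -4*(7 + (5/2)²) = -4*(7 + 25/4) = -4*53/4 = -53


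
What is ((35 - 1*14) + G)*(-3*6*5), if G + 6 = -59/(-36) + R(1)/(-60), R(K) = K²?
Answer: -1496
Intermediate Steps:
G = -197/45 (G = -6 + (-59/(-36) + 1²/(-60)) = -6 + (-59*(-1/36) + 1*(-1/60)) = -6 + (59/36 - 1/60) = -6 + 73/45 = -197/45 ≈ -4.3778)
((35 - 1*14) + G)*(-3*6*5) = ((35 - 1*14) - 197/45)*(-3*6*5) = ((35 - 14) - 197/45)*(-18*5) = (21 - 197/45)*(-90) = (748/45)*(-90) = -1496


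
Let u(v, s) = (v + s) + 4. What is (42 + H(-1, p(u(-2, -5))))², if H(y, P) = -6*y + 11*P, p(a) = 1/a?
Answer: 17689/9 ≈ 1965.4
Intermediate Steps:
u(v, s) = 4 + s + v (u(v, s) = (s + v) + 4 = 4 + s + v)
(42 + H(-1, p(u(-2, -5))))² = (42 + (-6*(-1) + 11/(4 - 5 - 2)))² = (42 + (6 + 11/(-3)))² = (42 + (6 + 11*(-⅓)))² = (42 + (6 - 11/3))² = (42 + 7/3)² = (133/3)² = 17689/9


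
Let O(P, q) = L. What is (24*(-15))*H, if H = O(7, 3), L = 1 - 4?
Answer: 1080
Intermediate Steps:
L = -3
O(P, q) = -3
H = -3
(24*(-15))*H = (24*(-15))*(-3) = -360*(-3) = 1080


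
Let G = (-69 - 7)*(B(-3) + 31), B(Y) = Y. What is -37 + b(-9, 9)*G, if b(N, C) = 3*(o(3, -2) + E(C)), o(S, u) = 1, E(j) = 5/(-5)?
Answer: -37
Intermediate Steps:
E(j) = -1 (E(j) = 5*(-⅕) = -1)
G = -2128 (G = (-69 - 7)*(-3 + 31) = -76*28 = -2128)
b(N, C) = 0 (b(N, C) = 3*(1 - 1) = 3*0 = 0)
-37 + b(-9, 9)*G = -37 + 0*(-2128) = -37 + 0 = -37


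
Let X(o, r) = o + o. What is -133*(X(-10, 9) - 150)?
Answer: 22610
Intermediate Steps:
X(o, r) = 2*o
-133*(X(-10, 9) - 150) = -133*(2*(-10) - 150) = -133*(-20 - 150) = -133*(-170) = 22610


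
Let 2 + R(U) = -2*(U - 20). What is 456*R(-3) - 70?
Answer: 19994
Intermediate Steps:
R(U) = 38 - 2*U (R(U) = -2 - 2*(U - 20) = -2 - 2*(-20 + U) = -2 + (40 - 2*U) = 38 - 2*U)
456*R(-3) - 70 = 456*(38 - 2*(-3)) - 70 = 456*(38 + 6) - 70 = 456*44 - 70 = 20064 - 70 = 19994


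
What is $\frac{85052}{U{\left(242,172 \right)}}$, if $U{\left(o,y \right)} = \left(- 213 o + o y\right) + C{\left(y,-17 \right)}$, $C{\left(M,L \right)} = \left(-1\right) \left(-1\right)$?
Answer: $- \frac{85052}{9921} \approx -8.5729$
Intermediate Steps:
$C{\left(M,L \right)} = 1$
$U{\left(o,y \right)} = 1 - 213 o + o y$ ($U{\left(o,y \right)} = \left(- 213 o + o y\right) + 1 = 1 - 213 o + o y$)
$\frac{85052}{U{\left(242,172 \right)}} = \frac{85052}{1 - 51546 + 242 \cdot 172} = \frac{85052}{1 - 51546 + 41624} = \frac{85052}{-9921} = 85052 \left(- \frac{1}{9921}\right) = - \frac{85052}{9921}$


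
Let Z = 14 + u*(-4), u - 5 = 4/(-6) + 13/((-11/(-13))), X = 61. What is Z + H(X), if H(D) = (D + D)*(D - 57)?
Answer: 13966/33 ≈ 423.21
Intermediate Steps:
u = 650/33 (u = 5 + (4/(-6) + 13/((-11/(-13)))) = 5 + (4*(-⅙) + 13/((-11*(-1/13)))) = 5 + (-⅔ + 13/(11/13)) = 5 + (-⅔ + 13*(13/11)) = 5 + (-⅔ + 169/11) = 5 + 485/33 = 650/33 ≈ 19.697)
H(D) = 2*D*(-57 + D) (H(D) = (2*D)*(-57 + D) = 2*D*(-57 + D))
Z = -2138/33 (Z = 14 + (650/33)*(-4) = 14 - 2600/33 = -2138/33 ≈ -64.788)
Z + H(X) = -2138/33 + 2*61*(-57 + 61) = -2138/33 + 2*61*4 = -2138/33 + 488 = 13966/33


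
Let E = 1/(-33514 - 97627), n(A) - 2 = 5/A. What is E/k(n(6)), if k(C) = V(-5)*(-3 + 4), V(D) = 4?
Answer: -1/524564 ≈ -1.9063e-6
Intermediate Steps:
n(A) = 2 + 5/A
E = -1/131141 (E = 1/(-131141) = -1/131141 ≈ -7.6254e-6)
k(C) = 4 (k(C) = 4*(-3 + 4) = 4*1 = 4)
E/k(n(6)) = -1/131141/4 = -1/131141*1/4 = -1/524564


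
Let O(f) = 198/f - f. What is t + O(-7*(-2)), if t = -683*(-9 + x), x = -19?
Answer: 133869/7 ≈ 19124.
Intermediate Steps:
O(f) = -f + 198/f
t = 19124 (t = -683*(-9 - 19) = -683*(-28) = 19124)
t + O(-7*(-2)) = 19124 + (-(-7)*(-2) + 198/((-7*(-2)))) = 19124 + (-1*14 + 198/14) = 19124 + (-14 + 198*(1/14)) = 19124 + (-14 + 99/7) = 19124 + ⅐ = 133869/7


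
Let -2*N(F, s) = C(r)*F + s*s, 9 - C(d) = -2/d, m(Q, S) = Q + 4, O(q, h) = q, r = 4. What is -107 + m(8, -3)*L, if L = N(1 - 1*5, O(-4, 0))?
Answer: 25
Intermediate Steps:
m(Q, S) = 4 + Q
C(d) = 9 + 2/d (C(d) = 9 - (-2)/d = 9 + 2/d)
N(F, s) = -19*F/4 - s²/2 (N(F, s) = -((9 + 2/4)*F + s*s)/2 = -((9 + 2*(¼))*F + s²)/2 = -((9 + ½)*F + s²)/2 = -(19*F/2 + s²)/2 = -(s² + 19*F/2)/2 = -19*F/4 - s²/2)
L = 11 (L = -19*(1 - 1*5)/4 - ½*(-4)² = -19*(1 - 5)/4 - ½*16 = -19/4*(-4) - 8 = 19 - 8 = 11)
-107 + m(8, -3)*L = -107 + (4 + 8)*11 = -107 + 12*11 = -107 + 132 = 25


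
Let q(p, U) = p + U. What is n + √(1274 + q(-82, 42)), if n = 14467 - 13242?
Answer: 1225 + √1234 ≈ 1260.1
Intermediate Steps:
q(p, U) = U + p
n = 1225
n + √(1274 + q(-82, 42)) = 1225 + √(1274 + (42 - 82)) = 1225 + √(1274 - 40) = 1225 + √1234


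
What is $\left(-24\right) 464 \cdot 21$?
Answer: $-233856$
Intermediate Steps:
$\left(-24\right) 464 \cdot 21 = \left(-11136\right) 21 = -233856$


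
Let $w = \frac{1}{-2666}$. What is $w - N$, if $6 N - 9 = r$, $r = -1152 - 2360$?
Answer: $\frac{2334748}{3999} \approx 583.83$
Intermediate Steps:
$r = -3512$
$N = - \frac{3503}{6}$ ($N = \frac{3}{2} + \frac{1}{6} \left(-3512\right) = \frac{3}{2} - \frac{1756}{3} = - \frac{3503}{6} \approx -583.83$)
$w = - \frac{1}{2666} \approx -0.00037509$
$w - N = - \frac{1}{2666} - - \frac{3503}{6} = - \frac{1}{2666} + \frac{3503}{6} = \frac{2334748}{3999}$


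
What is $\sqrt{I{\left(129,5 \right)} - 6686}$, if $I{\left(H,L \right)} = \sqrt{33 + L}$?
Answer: $\sqrt{-6686 + \sqrt{38}} \approx 81.73 i$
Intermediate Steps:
$\sqrt{I{\left(129,5 \right)} - 6686} = \sqrt{\sqrt{33 + 5} - 6686} = \sqrt{\sqrt{38} - 6686} = \sqrt{-6686 + \sqrt{38}}$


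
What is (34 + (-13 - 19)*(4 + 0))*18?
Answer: -1692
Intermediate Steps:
(34 + (-13 - 19)*(4 + 0))*18 = (34 - 32*4)*18 = (34 - 128)*18 = -94*18 = -1692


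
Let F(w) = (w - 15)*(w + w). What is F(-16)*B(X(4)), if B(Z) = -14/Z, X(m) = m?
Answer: -3472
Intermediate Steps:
F(w) = 2*w*(-15 + w) (F(w) = (-15 + w)*(2*w) = 2*w*(-15 + w))
F(-16)*B(X(4)) = (2*(-16)*(-15 - 16))*(-14/4) = (2*(-16)*(-31))*(-14*¼) = 992*(-7/2) = -3472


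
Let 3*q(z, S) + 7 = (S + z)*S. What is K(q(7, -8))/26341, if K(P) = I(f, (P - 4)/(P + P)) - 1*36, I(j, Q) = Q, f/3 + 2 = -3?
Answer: -83/52682 ≈ -0.0015755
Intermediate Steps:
f = -15 (f = -6 + 3*(-3) = -6 - 9 = -15)
q(z, S) = -7/3 + S*(S + z)/3 (q(z, S) = -7/3 + ((S + z)*S)/3 = -7/3 + (S*(S + z))/3 = -7/3 + S*(S + z)/3)
K(P) = -36 + (-4 + P)/(2*P) (K(P) = (P - 4)/(P + P) - 1*36 = (-4 + P)/((2*P)) - 36 = (-4 + P)*(1/(2*P)) - 36 = (-4 + P)/(2*P) - 36 = -36 + (-4 + P)/(2*P))
K(q(7, -8))/26341 = (-71/2 - 2/(-7/3 + (⅓)*(-8)² + (⅓)*(-8)*7))/26341 = (-71/2 - 2/(-7/3 + (⅓)*64 - 56/3))*(1/26341) = (-71/2 - 2/(-7/3 + 64/3 - 56/3))*(1/26341) = (-71/2 - 2/⅓)*(1/26341) = (-71/2 - 2*3)*(1/26341) = (-71/2 - 6)*(1/26341) = -83/2*1/26341 = -83/52682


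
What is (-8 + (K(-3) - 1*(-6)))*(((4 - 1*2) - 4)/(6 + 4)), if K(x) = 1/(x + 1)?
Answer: ½ ≈ 0.50000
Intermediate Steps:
K(x) = 1/(1 + x)
(-8 + (K(-3) - 1*(-6)))*(((4 - 1*2) - 4)/(6 + 4)) = (-8 + (1/(1 - 3) - 1*(-6)))*(((4 - 1*2) - 4)/(6 + 4)) = (-8 + (1/(-2) + 6))*(((4 - 2) - 4)/10) = (-8 + (-½ + 6))*((2 - 4)*(⅒)) = (-8 + 11/2)*(-2*⅒) = -5/2*(-⅕) = ½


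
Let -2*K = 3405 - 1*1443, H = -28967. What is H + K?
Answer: -29948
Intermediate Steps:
K = -981 (K = -(3405 - 1*1443)/2 = -(3405 - 1443)/2 = -½*1962 = -981)
H + K = -28967 - 981 = -29948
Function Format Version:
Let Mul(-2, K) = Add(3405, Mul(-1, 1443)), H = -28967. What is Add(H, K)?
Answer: -29948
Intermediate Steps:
K = -981 (K = Mul(Rational(-1, 2), Add(3405, Mul(-1, 1443))) = Mul(Rational(-1, 2), Add(3405, -1443)) = Mul(Rational(-1, 2), 1962) = -981)
Add(H, K) = Add(-28967, -981) = -29948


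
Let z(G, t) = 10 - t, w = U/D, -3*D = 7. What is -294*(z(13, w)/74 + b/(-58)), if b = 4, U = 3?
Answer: -26355/1073 ≈ -24.562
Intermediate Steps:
D = -7/3 (D = -⅓*7 = -7/3 ≈ -2.3333)
w = -9/7 (w = 3/(-7/3) = 3*(-3/7) = -9/7 ≈ -1.2857)
-294*(z(13, w)/74 + b/(-58)) = -294*((10 - 1*(-9/7))/74 + 4/(-58)) = -294*((10 + 9/7)*(1/74) + 4*(-1/58)) = -294*((79/7)*(1/74) - 2/29) = -294*(79/518 - 2/29) = -294*1255/15022 = -26355/1073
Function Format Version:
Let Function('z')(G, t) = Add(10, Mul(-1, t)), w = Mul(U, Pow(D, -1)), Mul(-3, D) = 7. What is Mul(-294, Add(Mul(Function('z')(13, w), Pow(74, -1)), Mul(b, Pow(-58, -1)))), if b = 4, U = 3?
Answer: Rational(-26355, 1073) ≈ -24.562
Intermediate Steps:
D = Rational(-7, 3) (D = Mul(Rational(-1, 3), 7) = Rational(-7, 3) ≈ -2.3333)
w = Rational(-9, 7) (w = Mul(3, Pow(Rational(-7, 3), -1)) = Mul(3, Rational(-3, 7)) = Rational(-9, 7) ≈ -1.2857)
Mul(-294, Add(Mul(Function('z')(13, w), Pow(74, -1)), Mul(b, Pow(-58, -1)))) = Mul(-294, Add(Mul(Add(10, Mul(-1, Rational(-9, 7))), Pow(74, -1)), Mul(4, Pow(-58, -1)))) = Mul(-294, Add(Mul(Add(10, Rational(9, 7)), Rational(1, 74)), Mul(4, Rational(-1, 58)))) = Mul(-294, Add(Mul(Rational(79, 7), Rational(1, 74)), Rational(-2, 29))) = Mul(-294, Add(Rational(79, 518), Rational(-2, 29))) = Mul(-294, Rational(1255, 15022)) = Rational(-26355, 1073)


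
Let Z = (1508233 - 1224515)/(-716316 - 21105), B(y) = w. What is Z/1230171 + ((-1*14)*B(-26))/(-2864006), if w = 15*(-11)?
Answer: -1048169073011759/1299047147776898973 ≈ -0.00080688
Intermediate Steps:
w = -165
B(y) = -165
Z = -283718/737421 (Z = 283718/(-737421) = 283718*(-1/737421) = -283718/737421 ≈ -0.38474)
Z/1230171 + ((-1*14)*B(-26))/(-2864006) = -283718/737421/1230171 + (-1*14*(-165))/(-2864006) = -283718/737421*1/1230171 - 14*(-165)*(-1/2864006) = -283718/907153928991 + 2310*(-1/2864006) = -283718/907153928991 - 1155/1432003 = -1048169073011759/1299047147776898973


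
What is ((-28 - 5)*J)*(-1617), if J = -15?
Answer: -800415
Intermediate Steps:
((-28 - 5)*J)*(-1617) = ((-28 - 5)*(-15))*(-1617) = -33*(-15)*(-1617) = 495*(-1617) = -800415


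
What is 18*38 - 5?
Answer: 679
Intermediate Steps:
18*38 - 5 = 684 - 5 = 679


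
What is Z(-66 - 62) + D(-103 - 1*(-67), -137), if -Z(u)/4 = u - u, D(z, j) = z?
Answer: -36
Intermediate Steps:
Z(u) = 0 (Z(u) = -4*(u - u) = -4*0 = 0)
Z(-66 - 62) + D(-103 - 1*(-67), -137) = 0 + (-103 - 1*(-67)) = 0 + (-103 + 67) = 0 - 36 = -36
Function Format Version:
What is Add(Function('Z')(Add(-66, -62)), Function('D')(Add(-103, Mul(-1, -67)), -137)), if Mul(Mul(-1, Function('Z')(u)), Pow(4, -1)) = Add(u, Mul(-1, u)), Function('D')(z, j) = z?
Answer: -36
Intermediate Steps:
Function('Z')(u) = 0 (Function('Z')(u) = Mul(-4, Add(u, Mul(-1, u))) = Mul(-4, 0) = 0)
Add(Function('Z')(Add(-66, -62)), Function('D')(Add(-103, Mul(-1, -67)), -137)) = Add(0, Add(-103, Mul(-1, -67))) = Add(0, Add(-103, 67)) = Add(0, -36) = -36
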